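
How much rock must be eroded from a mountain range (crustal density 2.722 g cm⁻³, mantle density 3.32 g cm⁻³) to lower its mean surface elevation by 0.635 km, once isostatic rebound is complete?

3.53 km

Net drop Δ = e − u = e − e ρ_c/ρ_m = e (ρ_m − ρ_c)/ρ_m.
e = Δ ρ_m/(ρ_m − ρ_c) = 0.635 km × 3.32/0.598 = 3.53 km.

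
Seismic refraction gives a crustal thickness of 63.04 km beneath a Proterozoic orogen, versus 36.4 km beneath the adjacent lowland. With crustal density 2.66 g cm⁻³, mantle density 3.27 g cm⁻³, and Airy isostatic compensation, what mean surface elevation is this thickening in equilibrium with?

Excess crust Δ = 63.04 km − 36.4 km = 26.64 km, split between elevation h and root r with h + r = Δ.
Airy balance ρ_c h = (ρ_m − ρ_c) r gives r = h ρ_c/(ρ_m − ρ_c), so h (1 + ρ_c/(ρ_m − ρ_c)) = Δ, i.e. h = Δ (ρ_m − ρ_c)/ρ_m.
h = 26.64 km × 0.61/3.27 = 4.97 km.

4.97 km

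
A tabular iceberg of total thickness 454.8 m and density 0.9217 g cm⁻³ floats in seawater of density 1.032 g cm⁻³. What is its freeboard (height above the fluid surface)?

48.6 m

Floating equilibrium: submerged depth d = t ρ_obj/ρ_fluid = 454.8 m × 0.9217/1.032 = 406.2 m.
Freeboard = t − d = 454.8 m − 406.2 m = 48.6 m.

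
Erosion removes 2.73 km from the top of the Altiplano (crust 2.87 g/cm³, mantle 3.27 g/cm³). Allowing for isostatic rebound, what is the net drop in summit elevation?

0.334 km

Rebound u = e ρ_c/ρ_m = 2.73 km × 2.87/3.27 = 2.396 km.
Net surface drop = e − u = 2.73 km − 2.396 km = e (ρ_m − ρ_c)/ρ_m = 0.334 km.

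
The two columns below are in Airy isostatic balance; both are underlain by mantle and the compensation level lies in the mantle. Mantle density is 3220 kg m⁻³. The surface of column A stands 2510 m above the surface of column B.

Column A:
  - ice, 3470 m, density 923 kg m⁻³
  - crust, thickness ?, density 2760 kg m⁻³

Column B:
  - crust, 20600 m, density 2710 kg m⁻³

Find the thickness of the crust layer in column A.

Take the compensation level at the base of the deeper column (depth z_c below the surface of column A) and equate Σ ρ_i t_i down to z_c; mantle fills any gap and the z_c terms cancel.
Column A: 3470×923 + x×2760 + (z_c − 3470 − x)×3220
Column B: 2510×0 + 20600×2710 + (z_c − 2510 − 20600)×3220
The z_c×3220 term appears on both sides and cancels. Collect the known terms of each column as K = Σ(ρt)_known − 3220 × (depth of known layers): K_A = 3202810 − 3220×3470 = −7970590; K_B = 55826000 − 3220×(2510 + 20600) = −18588200.
Balance: K_A − x×(3220 − 2760) = K_B, so x = (K_A − K_B)/(3220 − 2760) = 10617600/460 = 23100 m.

23100 m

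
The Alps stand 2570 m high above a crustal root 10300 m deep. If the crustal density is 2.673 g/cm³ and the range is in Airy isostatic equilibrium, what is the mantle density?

Airy balance: ρ_c h = (ρ_m − ρ_c) r → ρ_m = ρ_c (1 + h/r).
ρ_m = 2.673 × (1 + 2570 m/10300 m) = 3.34 g/cm³.

3.34 g/cm³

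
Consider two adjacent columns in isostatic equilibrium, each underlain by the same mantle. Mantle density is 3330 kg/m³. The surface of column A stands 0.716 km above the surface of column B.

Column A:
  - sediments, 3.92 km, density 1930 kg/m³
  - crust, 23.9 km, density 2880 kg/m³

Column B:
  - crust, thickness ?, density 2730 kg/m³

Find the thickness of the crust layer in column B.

Take the compensation level at the base of the deeper column (depth z_c below the surface of column A) and equate Σ ρ_i t_i down to z_c; mantle fills any gap and the z_c terms cancel.
Column A: 3.92×1930 + 23.9×2880 + (z_c − 27.82)×3330
Column B: 0.716×0 + x×2730 + (z_c − 0.716 − 0 − x)×3330
The z_c×3330 term appears on both sides and cancels. Collect the known terms of each column as K = Σ(ρt)_known − 3330 × (depth of known layers): K_A = 76397.6 − 3330×27.82 = −16243; K_B = 0 − 3330×(0.716 + 0) = −2384.28.
Balance: K_A = K_B − x×(3330 − 2730), so x = (K_B − K_A)/(3330 − 2730) = 13858.7/600 = 23.1 km.

23.1 km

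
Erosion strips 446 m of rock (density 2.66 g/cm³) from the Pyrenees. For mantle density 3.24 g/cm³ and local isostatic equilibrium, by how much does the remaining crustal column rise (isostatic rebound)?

Unloading: uplift u = e ρ_c/ρ_m = 446 m × 2.66/3.24 = 366 m.

366 m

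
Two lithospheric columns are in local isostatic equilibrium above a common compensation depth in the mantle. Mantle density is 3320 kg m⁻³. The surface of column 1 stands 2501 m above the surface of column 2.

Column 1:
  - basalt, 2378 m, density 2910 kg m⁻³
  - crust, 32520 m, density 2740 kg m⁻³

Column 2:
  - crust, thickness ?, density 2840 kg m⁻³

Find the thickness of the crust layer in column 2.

24000 m

Take the compensation level at the base of the deeper column (depth z_c below the surface of column 1) and equate Σ ρ_i t_i down to z_c; mantle fills any gap and the z_c terms cancel.
Column 1: 2378×2910 + 32520×2740 + (z_c − 34898)×3320
Column 2: 2501×0 + x×2840 + (z_c − 2501 − 0 − x)×3320
The z_c×3320 term appears on both sides and cancels. Collect the known terms of each column as K = Σ(ρt)_known − 3320 × (depth of known layers): K_1 = 96024780 − 3320×34898 = −19836580; K_2 = 0 − 3320×(2501 + 0) = −8303320.
Balance: K_1 = K_2 − x×(3320 − 2840), so x = (K_2 − K_1)/(3320 − 2840) = 11533300/480 = 24000 m.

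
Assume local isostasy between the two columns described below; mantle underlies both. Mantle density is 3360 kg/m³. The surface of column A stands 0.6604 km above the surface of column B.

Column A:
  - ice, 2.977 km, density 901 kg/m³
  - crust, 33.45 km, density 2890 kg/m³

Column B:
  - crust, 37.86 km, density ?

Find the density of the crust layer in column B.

Take the compensation level at the base of the deeper column (depth z_c below the surface of column A) and equate Σ ρ_i t_i down to z_c; mantle fills any gap and the z_c terms cancel.
Column A: 2.977×901 + 33.45×2890 + (z_c − 36.427)×3360
Column B: 0.6604×0 + 37.86×ρ + (z_c − 0.6604 − 37.86)×3360
The z_c×3360 term appears on both sides and cancels. Collect the known terms of each column as K = Σ(ρt)_known − 3360 × (depth of known layers): K_A = 99352.777 − 3360×36.427 = −23041.943; K_B = 0 − 3360×(0.6604 + 37.86) = −129428.544.
Balance: K_A = K_B + 37.86×ρ, so ρ = (K_A − K_B)/37.86 = 106387/37.86 = 2810 kg/m³.

2810 kg/m³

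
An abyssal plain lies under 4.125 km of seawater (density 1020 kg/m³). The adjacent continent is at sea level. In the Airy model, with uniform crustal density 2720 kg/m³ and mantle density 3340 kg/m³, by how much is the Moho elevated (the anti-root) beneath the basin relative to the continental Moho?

11.3 km

For local isostatic compensation: replacing crust with seawater at the top is compensated by replacing crust with mantle at the base: d (ρ_c − ρ_w) = a (ρ_m − ρ_c).
a = d (ρ_c − ρ_w)/(ρ_m − ρ_c) = 4.125 km × 1700/620 = 11.3 km.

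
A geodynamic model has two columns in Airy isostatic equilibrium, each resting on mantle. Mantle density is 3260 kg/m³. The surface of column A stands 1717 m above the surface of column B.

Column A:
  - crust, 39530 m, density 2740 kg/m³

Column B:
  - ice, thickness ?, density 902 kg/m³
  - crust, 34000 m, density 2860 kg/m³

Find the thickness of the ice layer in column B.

576 m

Take the compensation level at the base of the deeper column (depth z_c below the surface of column A) and equate Σ ρ_i t_i down to z_c; mantle fills any gap and the z_c terms cancel.
Column A: 39530×2740 + (z_c − 39530)×3260
Column B: 1717×0 + x×902 + 34000×2860 + (z_c − 1717 − 34000 − x)×3260
The z_c×3260 term appears on both sides and cancels. Collect the known terms of each column as K = Σ(ρt)_known − 3260 × (depth of known layers): K_A = 108312200 − 3260×39530 = −20555600; K_B = 97240000 − 3260×(1717 + 34000) = −19197420.
Balance: K_A = K_B − x×(3260 − 902), so x = (K_B − K_A)/(3260 − 902) = 1358180/2358 = 576 m.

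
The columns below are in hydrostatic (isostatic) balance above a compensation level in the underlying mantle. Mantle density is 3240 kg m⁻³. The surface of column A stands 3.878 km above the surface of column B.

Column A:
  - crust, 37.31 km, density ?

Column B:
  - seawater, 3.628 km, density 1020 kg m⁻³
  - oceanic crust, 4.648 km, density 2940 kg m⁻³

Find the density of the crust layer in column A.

Take the compensation level at the base of the deeper column (depth z_c below the surface of column A) and equate Σ ρ_i t_i down to z_c; mantle fills any gap and the z_c terms cancel.
Column A: 37.31×ρ + (z_c − 37.31)×3240
Column B: 3.878×0 + 3.628×1020 + 4.648×2940 + (z_c − 3.878 − 8.276)×3240
The z_c×3240 term appears on both sides and cancels. Collect the known terms of each column as K = Σ(ρt)_known − 3240 × (depth of known layers): K_A = 0 − 3240×37.31 = −120884.4; K_B = 17365.68 − 3240×(3.878 + 8.276) = −22013.28.
Balance: K_A + 37.31×ρ = K_B, so ρ = (K_B − K_A)/37.31 = 98871.1/37.31 = 2650 kg m⁻³.

2650 kg m⁻³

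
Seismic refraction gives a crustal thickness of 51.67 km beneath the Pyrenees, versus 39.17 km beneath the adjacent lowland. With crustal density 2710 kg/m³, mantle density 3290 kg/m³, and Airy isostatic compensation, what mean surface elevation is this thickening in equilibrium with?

Excess crust Δ = 51.67 km − 39.17 km = 12.5 km, split between elevation h and root r with h + r = Δ.
Airy balance ρ_c h = (ρ_m − ρ_c) r gives r = h ρ_c/(ρ_m − ρ_c), so h (1 + ρ_c/(ρ_m − ρ_c)) = Δ, i.e. h = Δ (ρ_m − ρ_c)/ρ_m.
h = 12.5 km × 580/3290 = 2.2 km.

2.2 km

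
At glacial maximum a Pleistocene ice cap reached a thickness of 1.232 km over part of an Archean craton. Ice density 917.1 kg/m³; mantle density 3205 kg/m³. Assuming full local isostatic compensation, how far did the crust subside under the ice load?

For local isostatic compensation: the ice load ρ_ice t is balanced by mantle displaced below, ρ_m s.
s = t ρ_ice / ρ_m = 1.232 km × 917.1/3205 = 0.353 km.

0.353 km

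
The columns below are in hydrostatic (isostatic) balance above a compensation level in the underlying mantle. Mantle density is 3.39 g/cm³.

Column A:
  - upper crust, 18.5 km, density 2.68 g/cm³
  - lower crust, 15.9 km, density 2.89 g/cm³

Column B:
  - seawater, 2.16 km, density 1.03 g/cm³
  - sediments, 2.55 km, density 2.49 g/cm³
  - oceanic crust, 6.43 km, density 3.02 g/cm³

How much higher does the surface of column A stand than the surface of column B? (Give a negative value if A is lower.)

3.34 km

For any compensation level in the mantle, the mantle terms cancel and isostasy reduces to e = (Σt_A − Σt_B) − (Σ(ρt)_A − Σ(ρt)_B) / ρ_m.
Σt_A = 34.4 km; Σt_B = 11.14 km; Σ(ρt)_A = 95.531; Σ(ρt)_B = 27.9929 (in km·g/cm³).
e = (34.4 − 11.14) − (95.531 − 27.9929) / 3.39 = 3.34 km.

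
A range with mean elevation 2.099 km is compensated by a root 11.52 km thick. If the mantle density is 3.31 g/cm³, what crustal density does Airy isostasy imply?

2.8 g/cm³

ρ_c h = (ρ_m − ρ_c) r → ρ_c (h + r) = ρ_m r → ρ_c = ρ_m r / (h + r).
ρ_c = 3.31 × 11.52 km / (2.099 km + 11.52 km) = 2.8 g/cm³.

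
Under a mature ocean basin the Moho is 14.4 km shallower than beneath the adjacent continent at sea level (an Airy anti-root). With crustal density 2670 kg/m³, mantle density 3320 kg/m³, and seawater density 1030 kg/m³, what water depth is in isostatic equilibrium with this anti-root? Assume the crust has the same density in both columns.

Replacing a thickness d of crust by seawater at the top must be balanced by replacing crust with mantle at the base: d (ρ_c − ρ_w) = a (ρ_m − ρ_c).
d = a (ρ_m − ρ_c)/(ρ_c − ρ_w) = 14.4 km × 650/1640 = 5.71 km.

5.71 km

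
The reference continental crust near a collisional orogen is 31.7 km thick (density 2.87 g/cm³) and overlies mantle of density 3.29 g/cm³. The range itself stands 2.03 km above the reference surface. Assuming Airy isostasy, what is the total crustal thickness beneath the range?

47.6 km

Root depth r = h ρ_c / (ρ_m − ρ_c) = 2.03 km × 2.87 / 0.42 = 13.87 km.
Total thickness = T + h + r = 31.7 km + 2.03 km + 13.87 km = 47.6 km.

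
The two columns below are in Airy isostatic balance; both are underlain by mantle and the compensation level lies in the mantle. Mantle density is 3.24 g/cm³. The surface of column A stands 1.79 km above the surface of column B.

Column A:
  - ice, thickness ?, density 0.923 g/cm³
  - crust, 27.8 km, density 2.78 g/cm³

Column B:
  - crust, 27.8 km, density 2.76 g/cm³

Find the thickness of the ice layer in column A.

Take the compensation level at the base of the deeper column (depth z_c below the surface of column A) and equate Σ ρ_i t_i down to z_c; mantle fills any gap and the z_c terms cancel.
Column A: x×0.923 + 27.8×2.78 + (z_c − 27.8 − x)×3.24
Column B: 1.79×0 + 27.8×2.76 + (z_c − 1.79 − 27.8)×3.24
The z_c×3.24 term appears on both sides and cancels. Collect the known terms of each column as K = Σ(ρt)_known − 3.24 × (depth of known layers): K_A = 77.284 − 3.24×27.8 = −12.788; K_B = 76.728 − 3.24×(1.79 + 27.8) = −19.1436.
Balance: K_A − x×(3.24 − 0.923) = K_B, so x = (K_A − K_B)/(3.24 − 0.923) = 6.3556/2.317 = 2.74 km.

2.74 km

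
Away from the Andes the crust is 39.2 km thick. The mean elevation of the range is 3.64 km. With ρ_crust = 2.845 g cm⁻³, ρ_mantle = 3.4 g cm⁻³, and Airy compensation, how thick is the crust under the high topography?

61.5 km

Root depth r = h ρ_c / (ρ_m − ρ_c) = 3.64 km × 2.845 / 0.555 = 18.66 km.
Total thickness = T + h + r = 39.2 km + 3.64 km + 18.66 km = 61.5 km.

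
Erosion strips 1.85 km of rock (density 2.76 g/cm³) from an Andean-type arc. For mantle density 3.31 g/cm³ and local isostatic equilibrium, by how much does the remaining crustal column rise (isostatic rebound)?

1.54 km

Unloading: uplift u = e ρ_c/ρ_m = 1.85 km × 2.76/3.31 = 1.54 km.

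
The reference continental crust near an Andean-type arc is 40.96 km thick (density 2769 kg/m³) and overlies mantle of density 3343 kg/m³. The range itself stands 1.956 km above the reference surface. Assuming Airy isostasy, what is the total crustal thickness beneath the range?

Root depth r = h ρ_c / (ρ_m − ρ_c) = 1.956 km × 2769 / 574 = 9.436 km.
Total thickness = T + h + r = 40.96 km + 1.956 km + 9.436 km = 52.4 km.

52.4 km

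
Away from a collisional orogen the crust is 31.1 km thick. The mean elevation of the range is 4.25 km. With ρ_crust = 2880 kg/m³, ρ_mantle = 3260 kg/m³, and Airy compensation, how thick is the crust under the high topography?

67.6 km

Root depth r = h ρ_c / (ρ_m − ρ_c) = 4.25 km × 2880 / 380 = 32.21 km.
Total thickness = T + h + r = 31.1 km + 4.25 km + 32.21 km = 67.6 km.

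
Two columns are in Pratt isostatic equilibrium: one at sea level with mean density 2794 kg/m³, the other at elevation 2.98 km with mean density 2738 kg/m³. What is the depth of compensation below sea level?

ρ_ref D = ρ (D + h) → D (ρ_ref − ρ) = ρ h.
D = ρ h/(ρ_ref − ρ) = 2738 × 2.98 km/(2794 − 2738) = 146 km.

146 km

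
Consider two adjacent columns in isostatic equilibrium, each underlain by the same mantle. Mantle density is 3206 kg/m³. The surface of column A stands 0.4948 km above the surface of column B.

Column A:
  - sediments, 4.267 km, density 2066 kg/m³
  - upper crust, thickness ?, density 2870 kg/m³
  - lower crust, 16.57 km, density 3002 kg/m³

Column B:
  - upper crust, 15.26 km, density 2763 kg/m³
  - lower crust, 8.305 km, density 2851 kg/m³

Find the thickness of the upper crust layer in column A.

9.08 km

Take the compensation level at the base of the deeper column (depth z_c below the surface of column A) and equate Σ ρ_i t_i down to z_c; mantle fills any gap and the z_c terms cancel.
Column A: 4.267×2066 + x×2870 + 16.57×3002 + (z_c − 20.837 − x)×3206
Column B: 0.4948×0 + 15.26×2763 + 8.305×2851 + (z_c − 0.4948 − 23.565)×3206
The z_c×3206 term appears on both sides and cancels. Collect the known terms of each column as K = Σ(ρt)_known − 3206 × (depth of known layers): K_A = 58558.762 − 3206×20.837 = −8244.66; K_B = 65840.935 − 3206×(0.4948 + 23.565) = −11294.7838.
Balance: K_A − x×(3206 − 2870) = K_B, so x = (K_A − K_B)/(3206 − 2870) = 3050.12/336 = 9.08 km.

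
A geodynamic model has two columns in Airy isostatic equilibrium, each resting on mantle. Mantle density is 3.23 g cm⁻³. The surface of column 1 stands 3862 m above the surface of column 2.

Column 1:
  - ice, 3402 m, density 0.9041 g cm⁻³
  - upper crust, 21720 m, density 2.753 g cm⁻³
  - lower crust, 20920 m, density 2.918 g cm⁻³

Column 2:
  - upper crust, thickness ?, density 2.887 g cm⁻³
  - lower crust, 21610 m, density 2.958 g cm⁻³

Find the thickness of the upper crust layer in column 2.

18800 m

Take the compensation level at the base of the deeper column (depth z_c below the surface of column 1) and equate Σ ρ_i t_i down to z_c; mantle fills any gap and the z_c terms cancel.
Column 1: 3402×0.9041 + 21720×2.753 + 20920×2.918 + (z_c − 46042)×3.23
Column 2: 3862×0 + x×2.887 + 21610×2.958 + (z_c − 3862 − 21610 − x)×3.23
The z_c×3.23 term appears on both sides and cancels. Collect the known terms of each column as K = Σ(ρt)_known − 3.23 × (depth of known layers): K_1 = 123915.468 − 3.23×46042 = −24800.1918; K_2 = 63922.38 − 3.23×(3862 + 21610) = −18352.18.
Balance: K_1 = K_2 − x×(3.23 − 2.887), so x = (K_2 − K_1)/(3.23 − 2.887) = 6448.01/0.343 = 18800 m.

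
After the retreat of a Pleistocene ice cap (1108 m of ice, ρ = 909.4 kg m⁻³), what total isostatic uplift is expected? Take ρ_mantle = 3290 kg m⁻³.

306 m

Removing the load lets mantle flow back in; uplift u satisfies ρ_ice t = ρ_m u.
u = t ρ_ice/ρ_m = 1108 m × 909.4/3290 = 306 m.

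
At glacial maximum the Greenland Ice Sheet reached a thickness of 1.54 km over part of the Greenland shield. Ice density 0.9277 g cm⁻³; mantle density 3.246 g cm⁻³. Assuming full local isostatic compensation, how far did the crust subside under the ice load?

0.44 km

Balancing pressure at the compensation depth: the ice load ρ_ice t is balanced by mantle displaced below, ρ_m s.
s = t ρ_ice / ρ_m = 1.54 km × 0.9277/3.246 = 0.44 km.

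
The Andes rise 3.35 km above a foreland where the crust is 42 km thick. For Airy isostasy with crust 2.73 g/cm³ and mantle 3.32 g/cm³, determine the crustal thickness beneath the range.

60.9 km

Root depth r = h ρ_c / (ρ_m − ρ_c) = 3.35 km × 2.73 / 0.59 = 15.5 km.
Total thickness = T + h + r = 42 km + 3.35 km + 15.5 km = 60.9 km.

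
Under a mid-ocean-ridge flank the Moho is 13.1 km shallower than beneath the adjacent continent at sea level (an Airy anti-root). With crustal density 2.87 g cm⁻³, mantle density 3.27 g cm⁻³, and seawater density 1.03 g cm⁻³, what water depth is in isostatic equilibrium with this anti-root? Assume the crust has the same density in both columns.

Replacing a thickness d of crust by seawater at the top must be balanced by replacing crust with mantle at the base: d (ρ_c − ρ_w) = a (ρ_m − ρ_c).
d = a (ρ_m − ρ_c)/(ρ_c − ρ_w) = 13.1 km × 0.4/1.84 = 2.85 km.

2.85 km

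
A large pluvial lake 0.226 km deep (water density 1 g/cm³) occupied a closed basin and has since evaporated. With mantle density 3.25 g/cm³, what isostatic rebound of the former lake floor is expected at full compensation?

0.0695 km

u = d ρ_w/ρ_m = 0.226 km × 1/3.25 = 0.0695 km.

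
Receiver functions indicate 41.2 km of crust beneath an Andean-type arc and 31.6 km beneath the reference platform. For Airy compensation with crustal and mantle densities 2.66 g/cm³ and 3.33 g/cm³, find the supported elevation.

Excess crust Δ = 41.2 km − 31.6 km = 9.6 km, split between elevation h and root r with h + r = Δ.
Airy balance ρ_c h = (ρ_m − ρ_c) r gives r = h ρ_c/(ρ_m − ρ_c), so h (1 + ρ_c/(ρ_m − ρ_c)) = Δ, i.e. h = Δ (ρ_m − ρ_c)/ρ_m.
h = 9.6 km × 0.67/3.33 = 1.93 km.

1.93 km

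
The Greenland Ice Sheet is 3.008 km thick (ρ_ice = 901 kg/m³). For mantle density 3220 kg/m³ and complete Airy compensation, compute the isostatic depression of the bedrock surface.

For local isostatic compensation: the ice load ρ_ice t is balanced by mantle displaced below, ρ_m s.
s = t ρ_ice / ρ_m = 3.008 km × 901/3220 = 0.842 km.

0.842 km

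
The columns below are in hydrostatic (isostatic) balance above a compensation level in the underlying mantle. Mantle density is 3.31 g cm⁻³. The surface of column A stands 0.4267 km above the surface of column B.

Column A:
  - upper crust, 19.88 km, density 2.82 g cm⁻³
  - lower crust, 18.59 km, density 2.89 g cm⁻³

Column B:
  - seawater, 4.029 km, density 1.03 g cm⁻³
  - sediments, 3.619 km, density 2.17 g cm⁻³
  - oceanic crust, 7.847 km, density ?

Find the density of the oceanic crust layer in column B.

Take the compensation level at the base of the deeper column (depth z_c below the surface of column A) and equate Σ ρ_i t_i down to z_c; mantle fills any gap and the z_c terms cancel.
Column A: 19.88×2.82 + 18.59×2.89 + (z_c − 38.47)×3.31
Column B: 0.4267×0 + 4.029×1.03 + 3.619×2.17 + 7.847×ρ + (z_c − 0.4267 − 15.495)×3.31
The z_c×3.31 term appears on both sides and cancels. Collect the known terms of each column as K = Σ(ρt)_known − 3.31 × (depth of known layers): K_A = 109.7867 − 3.31×38.47 = −17.549; K_B = 12.0031 − 3.31×(0.4267 + 15.495) = −40.697727.
Balance: K_A = K_B + 7.847×ρ, so ρ = (K_A − K_B)/7.847 = 23.1487/7.847 = 2.95 g cm⁻³.

2.95 g cm⁻³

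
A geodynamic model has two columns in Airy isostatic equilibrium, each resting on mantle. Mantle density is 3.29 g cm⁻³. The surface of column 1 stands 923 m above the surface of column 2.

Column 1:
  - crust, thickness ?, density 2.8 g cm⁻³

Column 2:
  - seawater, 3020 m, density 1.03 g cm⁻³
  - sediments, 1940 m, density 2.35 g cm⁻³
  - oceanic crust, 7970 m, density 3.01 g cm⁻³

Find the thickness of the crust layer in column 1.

28400 m

Take the compensation level at the base of the deeper column (depth z_c below the surface of column 1) and equate Σ ρ_i t_i down to z_c; mantle fills any gap and the z_c terms cancel.
Column 1: x×2.8 + (z_c − 0 − x)×3.29
Column 2: 923×0 + 3020×1.03 + 1940×2.35 + 7970×3.01 + (z_c − 923 − 12930)×3.29
The z_c×3.29 term appears on both sides and cancels. Collect the known terms of each column as K = Σ(ρt)_known − 3.29 × (depth of known layers): K_1 = 0 − 3.29×0 = 0; K_2 = 31659.3 − 3.29×(923 + 12930) = −13917.07.
Balance: K_1 − x×(3.29 − 2.8) = K_2, so x = (K_1 − K_2)/(3.29 − 2.8) = 13917.1/0.49 = 28400 m.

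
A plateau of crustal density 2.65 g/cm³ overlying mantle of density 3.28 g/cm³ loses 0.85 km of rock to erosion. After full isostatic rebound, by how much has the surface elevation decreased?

Rebound u = e ρ_c/ρ_m = 0.85 km × 2.65/3.28 = 0.6867 km.
Net surface drop = e − u = 0.85 km − 0.6867 km = e (ρ_m − ρ_c)/ρ_m = 0.163 km.

0.163 km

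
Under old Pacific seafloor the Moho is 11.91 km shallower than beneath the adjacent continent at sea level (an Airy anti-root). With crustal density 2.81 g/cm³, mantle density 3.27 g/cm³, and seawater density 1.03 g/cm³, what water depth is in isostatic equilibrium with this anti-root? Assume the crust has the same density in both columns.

3.08 km

Replacing a thickness d of crust by seawater at the top must be balanced by replacing crust with mantle at the base: d (ρ_c − ρ_w) = a (ρ_m − ρ_c).
d = a (ρ_m − ρ_c)/(ρ_c − ρ_w) = 11.91 km × 0.46/1.78 = 3.08 km.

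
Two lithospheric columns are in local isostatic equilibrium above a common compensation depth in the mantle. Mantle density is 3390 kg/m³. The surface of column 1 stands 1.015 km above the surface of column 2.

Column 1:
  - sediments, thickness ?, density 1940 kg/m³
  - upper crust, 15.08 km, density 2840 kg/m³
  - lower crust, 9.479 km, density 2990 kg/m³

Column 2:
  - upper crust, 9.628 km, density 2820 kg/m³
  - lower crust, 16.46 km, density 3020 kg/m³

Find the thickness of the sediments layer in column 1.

Take the compensation level at the base of the deeper column (depth z_c below the surface of column 1) and equate Σ ρ_i t_i down to z_c; mantle fills any gap and the z_c terms cancel.
Column 1: x×1940 + 15.08×2840 + 9.479×2990 + (z_c − 24.559 − x)×3390
Column 2: 1.015×0 + 9.628×2820 + 16.46×3020 + (z_c − 1.015 − 26.088)×3390
The z_c×3390 term appears on both sides and cancels. Collect the known terms of each column as K = Σ(ρt)_known − 3390 × (depth of known layers): K_1 = 71169.41 − 3390×24.559 = −12085.6; K_2 = 76860.16 − 3390×(1.015 + 26.088) = −15019.01.
Balance: K_1 − x×(3390 − 1940) = K_2, so x = (K_1 − K_2)/(3390 − 1940) = 2933.41/1450 = 2.02 km.

2.02 km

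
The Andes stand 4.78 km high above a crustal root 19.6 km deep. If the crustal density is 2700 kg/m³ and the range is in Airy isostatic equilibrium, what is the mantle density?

Airy balance: ρ_c h = (ρ_m − ρ_c) r → ρ_m = ρ_c (1 + h/r).
ρ_m = 2700 × (1 + 4.78 km/19.6 km) = 3360 kg/m³.

3360 kg/m³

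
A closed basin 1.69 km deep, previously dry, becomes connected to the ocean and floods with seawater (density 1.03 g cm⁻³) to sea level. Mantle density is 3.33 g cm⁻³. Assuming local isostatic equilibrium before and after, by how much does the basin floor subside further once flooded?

0.757 km

After flooding the water column is d + s deep. Its weight must equal the weight of mantle displaced by the extra subsidence s: (d + s) ρ_w = s ρ_m.
s = d ρ_w / (ρ_m − ρ_w) = 1.69 km × 1.03/(3.33 − 1.03) = 0.757 km.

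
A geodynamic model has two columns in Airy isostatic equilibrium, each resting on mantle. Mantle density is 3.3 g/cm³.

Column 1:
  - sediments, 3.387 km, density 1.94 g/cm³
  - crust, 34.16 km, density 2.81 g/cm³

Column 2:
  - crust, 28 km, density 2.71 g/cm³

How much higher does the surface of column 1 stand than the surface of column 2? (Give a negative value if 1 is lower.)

For any compensation level in the mantle, the mantle terms cancel and isostasy reduces to e = (Σt_1 − Σt_2) − (Σ(ρt)_1 − Σ(ρt)_2) / ρ_m.
Σt_1 = 37.547 km; Σt_2 = 28 km; Σ(ρt)_1 = 102.56038; Σ(ρt)_2 = 75.88 (in km·g/cm³).
e = (37.547 − 28) − (102.56038 − 75.88) / 3.3 = 1.46 km.

1.46 km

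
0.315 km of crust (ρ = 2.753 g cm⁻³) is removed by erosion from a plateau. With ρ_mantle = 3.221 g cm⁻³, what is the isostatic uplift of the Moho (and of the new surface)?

Unloading: uplift u = e ρ_c/ρ_m = 0.315 km × 2.753/3.221 = 0.269 km.

0.269 km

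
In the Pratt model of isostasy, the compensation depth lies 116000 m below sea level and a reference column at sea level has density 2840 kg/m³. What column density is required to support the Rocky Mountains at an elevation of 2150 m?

2790 kg/m³

Pratt balance: ρ_ref D = ρ (D + h).
ρ = ρ_ref D/(D + h) = 2840 × 116000 m/(116000 m + 2150 m) = 2790 kg/m³.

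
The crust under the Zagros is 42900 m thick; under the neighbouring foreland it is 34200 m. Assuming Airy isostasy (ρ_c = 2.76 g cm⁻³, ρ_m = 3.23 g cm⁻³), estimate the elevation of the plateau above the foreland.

Excess crust Δ = 42900 m − 34200 m = 8700 m, split between elevation h and root r with h + r = Δ.
Airy balance ρ_c h = (ρ_m − ρ_c) r gives r = h ρ_c/(ρ_m − ρ_c), so h (1 + ρ_c/(ρ_m − ρ_c)) = Δ, i.e. h = Δ (ρ_m − ρ_c)/ρ_m.
h = 8700 m × 0.47/3.23 = 1270 m.

1270 m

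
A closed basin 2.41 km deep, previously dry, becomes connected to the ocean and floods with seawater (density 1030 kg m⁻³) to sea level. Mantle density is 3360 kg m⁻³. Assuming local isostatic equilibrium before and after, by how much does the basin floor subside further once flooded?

After flooding the water column is d + s deep. Its weight must equal the weight of mantle displaced by the extra subsidence s: (d + s) ρ_w = s ρ_m.
s = d ρ_w / (ρ_m − ρ_w) = 2.41 km × 1030/(3360 − 1030) = 1.07 km.

1.07 km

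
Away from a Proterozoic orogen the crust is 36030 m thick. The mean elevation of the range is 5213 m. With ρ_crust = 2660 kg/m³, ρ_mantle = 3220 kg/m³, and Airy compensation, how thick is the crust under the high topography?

66000 m

Root depth r = h ρ_c / (ρ_m − ρ_c) = 5213 m × 2660 / 560 = 24760 m.
Total thickness = T + h + r = 36030 m + 5213 m + 24760 m = 66000 m.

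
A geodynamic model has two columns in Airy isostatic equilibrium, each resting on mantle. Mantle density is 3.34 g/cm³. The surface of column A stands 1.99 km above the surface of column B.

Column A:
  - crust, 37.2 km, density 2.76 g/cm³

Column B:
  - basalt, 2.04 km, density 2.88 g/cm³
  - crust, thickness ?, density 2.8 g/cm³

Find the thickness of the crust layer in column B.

Take the compensation level at the base of the deeper column (depth z_c below the surface of column A) and equate Σ ρ_i t_i down to z_c; mantle fills any gap and the z_c terms cancel.
Column A: 37.2×2.76 + (z_c − 37.2)×3.34
Column B: 1.99×0 + 2.04×2.88 + x×2.8 + (z_c − 1.99 − 2.04 − x)×3.34
The z_c×3.34 term appears on both sides and cancels. Collect the known terms of each column as K = Σ(ρt)_known − 3.34 × (depth of known layers): K_A = 102.672 − 3.34×37.2 = −21.576; K_B = 5.8752 − 3.34×(1.99 + 2.04) = −7.585.
Balance: K_A = K_B − x×(3.34 − 2.8), so x = (K_B − K_A)/(3.34 − 2.8) = 13.991/0.54 = 25.9 km.

25.9 km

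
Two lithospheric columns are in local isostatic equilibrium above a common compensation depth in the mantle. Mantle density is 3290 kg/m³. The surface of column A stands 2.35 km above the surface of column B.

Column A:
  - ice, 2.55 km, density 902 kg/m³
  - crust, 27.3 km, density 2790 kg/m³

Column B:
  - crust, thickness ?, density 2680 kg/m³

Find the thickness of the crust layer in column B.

Take the compensation level at the base of the deeper column (depth z_c below the surface of column A) and equate Σ ρ_i t_i down to z_c; mantle fills any gap and the z_c terms cancel.
Column A: 2.55×902 + 27.3×2790 + (z_c − 29.85)×3290
Column B: 2.35×0 + x×2680 + (z_c − 2.35 − 0 − x)×3290
The z_c×3290 term appears on both sides and cancels. Collect the known terms of each column as K = Σ(ρt)_known − 3290 × (depth of known layers): K_A = 78467.1 − 3290×29.85 = −19739.4; K_B = 0 − 3290×(2.35 + 0) = −7731.5.
Balance: K_A = K_B − x×(3290 − 2680), so x = (K_B − K_A)/(3290 − 2680) = 12007.9/610 = 19.7 km.

19.7 km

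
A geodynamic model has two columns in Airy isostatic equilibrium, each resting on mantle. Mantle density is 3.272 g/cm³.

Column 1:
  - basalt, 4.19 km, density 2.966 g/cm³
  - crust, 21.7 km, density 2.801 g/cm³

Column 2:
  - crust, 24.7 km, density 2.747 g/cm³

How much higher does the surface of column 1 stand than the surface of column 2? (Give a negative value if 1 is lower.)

For any compensation level in the mantle, the mantle terms cancel and isostasy reduces to e = (Σt_1 − Σt_2) − (Σ(ρt)_1 − Σ(ρt)_2) / ρ_m.
Σt_1 = 25.89 km; Σt_2 = 24.7 km; Σ(ρt)_1 = 73.20924; Σ(ρt)_2 = 67.8509 (in km·g/cm³).
e = (25.89 − 24.7) − (73.20924 − 67.8509) / 3.272 = −0.448 km.

−0.448 km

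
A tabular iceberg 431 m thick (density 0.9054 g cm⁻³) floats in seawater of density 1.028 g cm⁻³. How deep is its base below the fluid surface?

Draft d = t ρ_obj/ρ_fluid = 431 m × 0.9054/1.028 = 380 m.

380 m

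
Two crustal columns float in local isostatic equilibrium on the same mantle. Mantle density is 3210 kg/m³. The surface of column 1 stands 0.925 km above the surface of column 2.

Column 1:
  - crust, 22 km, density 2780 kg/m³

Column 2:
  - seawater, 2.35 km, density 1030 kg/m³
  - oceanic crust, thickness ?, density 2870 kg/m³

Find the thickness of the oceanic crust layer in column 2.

4.02 km

Take the compensation level at the base of the deeper column (depth z_c below the surface of column 1) and equate Σ ρ_i t_i down to z_c; mantle fills any gap and the z_c terms cancel.
Column 1: 22×2780 + (z_c − 22)×3210
Column 2: 0.925×0 + 2.35×1030 + x×2870 + (z_c − 0.925 − 2.35 − x)×3210
The z_c×3210 term appears on both sides and cancels. Collect the known terms of each column as K = Σ(ρt)_known − 3210 × (depth of known layers): K_1 = 61160 − 3210×22 = −9460; K_2 = 2420.5 − 3210×(0.925 + 2.35) = −8092.25.
Balance: K_1 = K_2 − x×(3210 − 2870), so x = (K_2 − K_1)/(3210 − 2870) = 1367.75/340 = 4.02 km.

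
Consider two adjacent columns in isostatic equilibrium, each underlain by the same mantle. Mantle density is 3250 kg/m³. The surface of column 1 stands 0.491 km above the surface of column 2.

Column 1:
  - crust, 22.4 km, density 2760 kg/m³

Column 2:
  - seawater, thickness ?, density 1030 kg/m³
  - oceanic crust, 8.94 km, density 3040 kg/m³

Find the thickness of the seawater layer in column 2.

Take the compensation level at the base of the deeper column (depth z_c below the surface of column 1) and equate Σ ρ_i t_i down to z_c; mantle fills any gap and the z_c terms cancel.
Column 1: 22.4×2760 + (z_c − 22.4)×3250
Column 2: 0.491×0 + x×1030 + 8.94×3040 + (z_c − 0.491 − 8.94 − x)×3250
The z_c×3250 term appears on both sides and cancels. Collect the known terms of each column as K = Σ(ρt)_known − 3250 × (depth of known layers): K_1 = 61824 − 3250×22.4 = −10976; K_2 = 27177.6 − 3250×(0.491 + 8.94) = −3473.15.
Balance: K_1 = K_2 − x×(3250 − 1030), so x = (K_2 − K_1)/(3250 − 1030) = 7502.85/2220 = 3.38 km.

3.38 km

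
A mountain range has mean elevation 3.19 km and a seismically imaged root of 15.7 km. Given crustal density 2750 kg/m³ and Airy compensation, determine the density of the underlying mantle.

Airy balance: ρ_c h = (ρ_m − ρ_c) r → ρ_m = ρ_c (1 + h/r).
ρ_m = 2750 × (1 + 3.19 km/15.7 km) = 3310 kg/m³.

3310 kg/m³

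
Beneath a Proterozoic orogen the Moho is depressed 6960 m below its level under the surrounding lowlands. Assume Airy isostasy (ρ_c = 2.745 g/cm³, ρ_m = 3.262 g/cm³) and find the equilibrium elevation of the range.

Equating mass per unit area of the two columns: ρ_c h = (ρ_m − ρ_c) r.
h = r (ρ_m − ρ_c) / ρ_c = 6960 m × (3.262 − 2.745) / 2.745 = 1310 m.

1310 m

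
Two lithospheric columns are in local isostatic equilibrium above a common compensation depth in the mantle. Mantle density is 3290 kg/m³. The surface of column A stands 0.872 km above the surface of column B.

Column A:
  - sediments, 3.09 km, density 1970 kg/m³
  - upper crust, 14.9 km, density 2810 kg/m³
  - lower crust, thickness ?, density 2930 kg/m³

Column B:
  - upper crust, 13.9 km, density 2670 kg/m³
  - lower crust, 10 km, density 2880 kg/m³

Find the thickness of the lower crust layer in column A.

Take the compensation level at the base of the deeper column (depth z_c below the surface of column A) and equate Σ ρ_i t_i down to z_c; mantle fills any gap and the z_c terms cancel.
Column A: 3.09×1970 + 14.9×2810 + x×2930 + (z_c − 17.99 − x)×3290
Column B: 0.872×0 + 13.9×2670 + 10×2880 + (z_c − 0.872 − 23.9)×3290
The z_c×3290 term appears on both sides and cancels. Collect the known terms of each column as K = Σ(ρt)_known − 3290 × (depth of known layers): K_A = 47956.3 − 3290×17.99 = −11230.8; K_B = 65913 − 3290×(0.872 + 23.9) = −15586.88.
Balance: K_A − x×(3290 − 2930) = K_B, so x = (K_A − K_B)/(3290 − 2930) = 4356.08/360 = 12.1 km.

12.1 km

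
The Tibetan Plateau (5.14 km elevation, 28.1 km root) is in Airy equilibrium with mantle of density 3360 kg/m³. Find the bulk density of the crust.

2840 kg/m³

ρ_c h = (ρ_m − ρ_c) r → ρ_c (h + r) = ρ_m r → ρ_c = ρ_m r / (h + r).
ρ_c = 3360 × 28.1 km / (5.14 km + 28.1 km) = 2840 kg/m³.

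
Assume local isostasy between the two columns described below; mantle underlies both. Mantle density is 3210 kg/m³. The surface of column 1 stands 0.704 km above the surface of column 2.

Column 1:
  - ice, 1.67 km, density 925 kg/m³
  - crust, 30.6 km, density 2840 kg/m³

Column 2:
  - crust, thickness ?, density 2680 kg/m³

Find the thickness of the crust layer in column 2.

24.3 km

Take the compensation level at the base of the deeper column (depth z_c below the surface of column 1) and equate Σ ρ_i t_i down to z_c; mantle fills any gap and the z_c terms cancel.
Column 1: 1.67×925 + 30.6×2840 + (z_c − 32.27)×3210
Column 2: 0.704×0 + x×2680 + (z_c − 0.704 − 0 − x)×3210
The z_c×3210 term appears on both sides and cancels. Collect the known terms of each column as K = Σ(ρt)_known − 3210 × (depth of known layers): K_1 = 88448.75 − 3210×32.27 = −15137.95; K_2 = 0 − 3210×(0.704 + 0) = −2259.84.
Balance: K_1 = K_2 − x×(3210 − 2680), so x = (K_2 − K_1)/(3210 − 2680) = 12878.1/530 = 24.3 km.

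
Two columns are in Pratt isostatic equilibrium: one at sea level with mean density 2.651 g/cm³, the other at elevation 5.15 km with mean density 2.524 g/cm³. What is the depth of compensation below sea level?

102 km

ρ_ref D = ρ (D + h) → D (ρ_ref − ρ) = ρ h.
D = ρ h/(ρ_ref − ρ) = 2.524 × 5.15 km/(2.651 − 2.524) = 102 km.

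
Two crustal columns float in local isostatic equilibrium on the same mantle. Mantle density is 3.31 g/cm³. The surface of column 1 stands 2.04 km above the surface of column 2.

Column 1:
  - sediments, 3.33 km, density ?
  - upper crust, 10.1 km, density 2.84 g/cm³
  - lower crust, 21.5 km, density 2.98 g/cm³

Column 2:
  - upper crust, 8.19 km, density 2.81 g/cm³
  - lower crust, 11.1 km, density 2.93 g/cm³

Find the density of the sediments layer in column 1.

2.34 g/cm³

Take the compensation level at the base of the deeper column (depth z_c below the surface of column 1) and equate Σ ρ_i t_i down to z_c; mantle fills any gap and the z_c terms cancel.
Column 1: 3.33×ρ + 10.1×2.84 + 21.5×2.98 + (z_c − 34.93)×3.31
Column 2: 2.04×0 + 8.19×2.81 + 11.1×2.93 + (z_c − 2.04 − 19.29)×3.31
The z_c×3.31 term appears on both sides and cancels. Collect the known terms of each column as K = Σ(ρt)_known − 3.31 × (depth of known layers): K_1 = 92.754 − 3.31×34.93 = −22.8643; K_2 = 55.5369 − 3.31×(2.04 + 19.29) = −15.0654.
Balance: K_1 + 3.33×ρ = K_2, so ρ = (K_2 − K_1)/3.33 = 7.7989/3.33 = 2.34 g/cm³.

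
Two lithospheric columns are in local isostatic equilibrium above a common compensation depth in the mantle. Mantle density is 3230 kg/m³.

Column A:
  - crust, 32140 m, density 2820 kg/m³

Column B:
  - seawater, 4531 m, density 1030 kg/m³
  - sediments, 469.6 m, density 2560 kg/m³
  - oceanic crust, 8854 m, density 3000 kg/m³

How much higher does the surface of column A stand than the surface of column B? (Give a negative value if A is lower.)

266 m

For any compensation level in the mantle, the mantle terms cancel and isostasy reduces to e = (Σt_A − Σt_B) − (Σ(ρt)_A − Σ(ρt)_B) / ρ_m.
Σt_A = 32140 m; Σt_B = 13854.6 m; Σ(ρt)_A = 90634800; Σ(ρt)_B = 32431106 (in m·kg/m³).
e = (32140 − 13854.6) − (90634800 − 32431106) / 3230 = 266 m.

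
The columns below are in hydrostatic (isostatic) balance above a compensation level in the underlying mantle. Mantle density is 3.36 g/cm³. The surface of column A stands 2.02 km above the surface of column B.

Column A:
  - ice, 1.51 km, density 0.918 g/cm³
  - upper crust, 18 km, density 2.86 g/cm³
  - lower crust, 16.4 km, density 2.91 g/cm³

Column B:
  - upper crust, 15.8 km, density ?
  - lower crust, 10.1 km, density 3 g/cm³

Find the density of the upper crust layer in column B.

Take the compensation level at the base of the deeper column (depth z_c below the surface of column A) and equate Σ ρ_i t_i down to z_c; mantle fills any gap and the z_c terms cancel.
Column A: 1.51×0.918 + 18×2.86 + 16.4×2.91 + (z_c − 35.91)×3.36
Column B: 2.02×0 + 15.8×ρ + 10.1×3 + (z_c − 2.02 − 25.9)×3.36
The z_c×3.36 term appears on both sides and cancels. Collect the known terms of each column as K = Σ(ρt)_known − 3.36 × (depth of known layers): K_A = 100.59018 − 3.36×35.91 = −20.06742; K_B = 30.3 − 3.36×(2.02 + 25.9) = −63.5112.
Balance: K_A = K_B + 15.8×ρ, so ρ = (K_A − K_B)/15.8 = 43.4438/15.8 = 2.75 g/cm³.

2.75 g/cm³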